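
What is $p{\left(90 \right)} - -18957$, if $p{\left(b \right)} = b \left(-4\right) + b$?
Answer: $18687$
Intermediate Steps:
$p{\left(b \right)} = - 3 b$ ($p{\left(b \right)} = - 4 b + b = - 3 b$)
$p{\left(90 \right)} - -18957 = \left(-3\right) 90 - -18957 = -270 + 18957 = 18687$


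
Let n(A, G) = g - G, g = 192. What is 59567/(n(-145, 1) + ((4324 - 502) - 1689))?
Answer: 59567/2324 ≈ 25.631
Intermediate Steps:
n(A, G) = 192 - G
59567/(n(-145, 1) + ((4324 - 502) - 1689)) = 59567/((192 - 1*1) + ((4324 - 502) - 1689)) = 59567/((192 - 1) + (3822 - 1689)) = 59567/(191 + 2133) = 59567/2324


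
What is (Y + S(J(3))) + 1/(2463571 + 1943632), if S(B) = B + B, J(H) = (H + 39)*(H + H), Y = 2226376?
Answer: 9814312216641/4407203 ≈ 2.2269e+6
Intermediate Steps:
J(H) = 2*H*(39 + H) (J(H) = (39 + H)*(2*H) = 2*H*(39 + H))
S(B) = 2*B
(Y + S(J(3))) + 1/(2463571 + 1943632) = (2226376 + 2*(2*3*(39 + 3))) + 1/(2463571 + 1943632) = (2226376 + 2*(2*3*42)) + 1/4407203 = (2226376 + 2*252) + 1/4407203 = (2226376 + 504) + 1/4407203 = 2226880 + 1/4407203 = 9814312216641/4407203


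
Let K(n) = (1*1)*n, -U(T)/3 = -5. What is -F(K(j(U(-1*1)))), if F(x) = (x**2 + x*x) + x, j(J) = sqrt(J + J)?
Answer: -60 - sqrt(30) ≈ -65.477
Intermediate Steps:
U(T) = 15 (U(T) = -3*(-5) = 15)
j(J) = sqrt(2)*sqrt(J) (j(J) = sqrt(2*J) = sqrt(2)*sqrt(J))
K(n) = n (K(n) = 1*n = n)
F(x) = x + 2*x**2 (F(x) = (x**2 + x**2) + x = 2*x**2 + x = x + 2*x**2)
-F(K(j(U(-1*1)))) = -sqrt(2)*sqrt(15)*(1 + 2*(sqrt(2)*sqrt(15))) = -sqrt(30)*(1 + 2*sqrt(30))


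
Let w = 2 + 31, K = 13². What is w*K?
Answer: 5577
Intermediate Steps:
K = 169
w = 33
w*K = 33*169 = 5577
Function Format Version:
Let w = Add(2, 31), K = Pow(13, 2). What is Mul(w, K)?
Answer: 5577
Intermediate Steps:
K = 169
w = 33
Mul(w, K) = Mul(33, 169) = 5577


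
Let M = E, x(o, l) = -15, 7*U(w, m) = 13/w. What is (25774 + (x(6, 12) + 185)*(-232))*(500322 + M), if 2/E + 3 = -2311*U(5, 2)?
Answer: -51533486967569/7537 ≈ -6.8374e+9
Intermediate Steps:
U(w, m) = 13/(7*w) (U(w, m) = (13/w)/7 = 13/(7*w))
E = -35/15074 (E = 2/(-3 - 30043/(7*5)) = 2/(-3 - 2311*13/35) = 2/(-3 - 30043/35) = 2/(-30148/35) = 2*(-35/30148) = -35/15074 ≈ -0.0023219)
M = -35/15074 ≈ -0.0023219
(25774 + (x(6, 12) + 185)*(-232))*(500322 + M) = (25774 + (-15 + 185)*(-232))*(500322 - 35/15074) = (25774 + 170*(-232))*(7541853793/15074) = (25774 - 39440)*(7541853793/15074) = -13666*7541853793/15074 = -51533486967569/7537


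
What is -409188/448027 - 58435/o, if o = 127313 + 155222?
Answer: -28358077865/25316661689 ≈ -1.1201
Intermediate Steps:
o = 282535
-409188/448027 - 58435/o = -409188/448027 - 58435/282535 = -409188*1/448027 - 58435*1/282535 = -409188/448027 - 11687/56507 = -28358077865/25316661689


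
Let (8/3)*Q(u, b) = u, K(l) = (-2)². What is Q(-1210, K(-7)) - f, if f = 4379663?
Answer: -17520467/4 ≈ -4.3801e+6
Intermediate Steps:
K(l) = 4
Q(u, b) = 3*u/8
Q(-1210, K(-7)) - f = (3/8)*(-1210) - 1*4379663 = -1815/4 - 4379663 = -17520467/4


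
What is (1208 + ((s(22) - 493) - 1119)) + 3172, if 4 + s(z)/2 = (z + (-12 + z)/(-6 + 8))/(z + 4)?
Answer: 35907/13 ≈ 2762.1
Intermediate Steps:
s(z) = -8 + 2*(-6 + 3*z/2)/(4 + z) (s(z) = -8 + 2*((z + (-12 + z)/(-6 + 8))/(z + 4)) = -8 + 2*((z + (-12 + z)/2)/(4 + z)) = -8 + 2*((z + (-12 + z)*(½))/(4 + z)) = -8 + 2*((z + (-6 + z/2))/(4 + z)) = -8 + 2*((-6 + 3*z/2)/(4 + z)) = -8 + 2*(-6 + 3*z/2)/(4 + z))
(1208 + ((s(22) - 493) - 1119)) + 3172 = (1208 + (((-44 - 5*22)/(4 + 22) - 493) - 1119)) + 3172 = (1208 + (((-44 - 110)/26 - 493) - 1119)) + 3172 = (1208 + (((1/26)*(-154) - 493) - 1119)) + 3172 = (1208 + ((-77/13 - 493) - 1119)) + 3172 = (1208 + (-6486/13 - 1119)) + 3172 = (1208 - 21033/13) + 3172 = -5329/13 + 3172 = 35907/13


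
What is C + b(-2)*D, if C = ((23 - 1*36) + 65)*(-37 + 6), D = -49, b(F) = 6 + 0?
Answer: -1906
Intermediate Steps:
b(F) = 6
C = -1612 (C = ((23 - 36) + 65)*(-31) = (-13 + 65)*(-31) = 52*(-31) = -1612)
C + b(-2)*D = -1612 + 6*(-49) = -1612 - 294 = -1906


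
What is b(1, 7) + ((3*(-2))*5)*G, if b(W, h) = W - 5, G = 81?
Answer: -2434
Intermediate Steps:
b(W, h) = -5 + W
b(1, 7) + ((3*(-2))*5)*G = (-5 + 1) + ((3*(-2))*5)*81 = -4 - 6*5*81 = -4 - 30*81 = -4 - 2430 = -2434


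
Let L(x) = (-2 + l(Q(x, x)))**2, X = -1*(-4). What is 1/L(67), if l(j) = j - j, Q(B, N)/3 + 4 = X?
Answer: 1/4 ≈ 0.25000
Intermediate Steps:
X = 4
Q(B, N) = 0 (Q(B, N) = -12 + 3*4 = -12 + 12 = 0)
l(j) = 0
L(x) = 4 (L(x) = (-2 + 0)**2 = (-2)**2 = 4)
1/L(67) = 1/4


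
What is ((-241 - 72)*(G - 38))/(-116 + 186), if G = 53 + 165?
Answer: -5634/7 ≈ -804.86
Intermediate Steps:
G = 218
((-241 - 72)*(G - 38))/(-116 + 186) = ((-241 - 72)*(218 - 38))/(-116 + 186) = -313*180/70 = -56340*1/70 = -5634/7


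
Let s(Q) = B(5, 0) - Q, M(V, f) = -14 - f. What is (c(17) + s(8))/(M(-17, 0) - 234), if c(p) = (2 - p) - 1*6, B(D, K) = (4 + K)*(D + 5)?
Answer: -11/248 ≈ -0.044355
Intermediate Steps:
B(D, K) = (4 + K)*(5 + D)
s(Q) = 40 - Q (s(Q) = (20 + 4*5 + 5*0 + 5*0) - Q = (20 + 20 + 0 + 0) - Q = 40 - Q)
c(p) = -4 - p (c(p) = (2 - p) - 6 = -4 - p)
(c(17) + s(8))/(M(-17, 0) - 234) = ((-4 - 1*17) + (40 - 1*8))/((-14 - 1*0) - 234) = ((-4 - 17) + (40 - 8))/((-14 + 0) - 234) = (-21 + 32)/(-14 - 234) = 11/(-248) = 11*(-1/248) = -11/248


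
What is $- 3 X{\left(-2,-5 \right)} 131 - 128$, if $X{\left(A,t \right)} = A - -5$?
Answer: $-1307$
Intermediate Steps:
$X{\left(A,t \right)} = 5 + A$ ($X{\left(A,t \right)} = A + 5 = 5 + A$)
$- 3 X{\left(-2,-5 \right)} 131 - 128 = - 3 \left(5 - 2\right) 131 - 128 = \left(-3\right) 3 \cdot 131 - 128 = \left(-9\right) 131 - 128 = -1179 - 128 = -1307$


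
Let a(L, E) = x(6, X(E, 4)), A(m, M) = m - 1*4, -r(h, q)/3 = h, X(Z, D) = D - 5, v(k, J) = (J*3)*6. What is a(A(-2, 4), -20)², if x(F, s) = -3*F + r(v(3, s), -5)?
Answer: 1296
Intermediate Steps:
v(k, J) = 18*J (v(k, J) = (3*J)*6 = 18*J)
X(Z, D) = -5 + D
r(h, q) = -3*h
A(m, M) = -4 + m (A(m, M) = m - 4 = -4 + m)
x(F, s) = -54*s - 3*F (x(F, s) = -3*F - 54*s = -54*s - 3*F)
a(L, E) = 36 (a(L, E) = -54*(-5 + 4) - 3*6 = -54*(-1) - 18 = 54 - 18 = 36)
a(A(-2, 4), -20)² = 36² = 1296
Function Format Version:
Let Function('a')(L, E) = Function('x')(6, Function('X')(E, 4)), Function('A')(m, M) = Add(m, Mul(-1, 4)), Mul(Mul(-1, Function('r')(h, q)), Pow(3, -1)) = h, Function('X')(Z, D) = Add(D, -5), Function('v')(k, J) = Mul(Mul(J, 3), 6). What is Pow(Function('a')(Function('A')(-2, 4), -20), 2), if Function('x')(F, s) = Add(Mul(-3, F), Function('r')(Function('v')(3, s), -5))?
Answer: 1296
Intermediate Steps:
Function('v')(k, J) = Mul(18, J) (Function('v')(k, J) = Mul(Mul(3, J), 6) = Mul(18, J))
Function('X')(Z, D) = Add(-5, D)
Function('r')(h, q) = Mul(-3, h)
Function('A')(m, M) = Add(-4, m) (Function('A')(m, M) = Add(m, -4) = Add(-4, m))
Function('x')(F, s) = Add(Mul(-54, s), Mul(-3, F)) (Function('x')(F, s) = Add(Mul(-3, F), Mul(-3, Mul(18, s))) = Add(Mul(-3, F), Mul(-54, s)) = Add(Mul(-54, s), Mul(-3, F)))
Function('a')(L, E) = 36 (Function('a')(L, E) = Add(Mul(-54, Add(-5, 4)), Mul(-3, 6)) = Add(Mul(-54, -1), -18) = Add(54, -18) = 36)
Pow(Function('a')(Function('A')(-2, 4), -20), 2) = Pow(36, 2) = 1296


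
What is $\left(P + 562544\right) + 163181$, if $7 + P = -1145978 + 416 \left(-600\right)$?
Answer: $-669860$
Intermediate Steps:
$P = -1395585$ ($P = -7 + \left(-1145978 + 416 \left(-600\right)\right) = -7 - 1395578 = -1395585$)
$\left(P + 562544\right) + 163181 = \left(-1395585 + 562544\right) + 163181 = -833041 + 163181 = -669860$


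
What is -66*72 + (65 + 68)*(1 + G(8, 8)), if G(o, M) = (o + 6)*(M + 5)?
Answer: 19587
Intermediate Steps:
G(o, M) = (5 + M)*(6 + o) (G(o, M) = (6 + o)*(5 + M) = (5 + M)*(6 + o))
-66*72 + (65 + 68)*(1 + G(8, 8)) = -66*72 + (65 + 68)*(1 + (30 + 5*8 + 6*8 + 8*8)) = -4752 + 133*(1 + (30 + 40 + 48 + 64)) = -4752 + 133*(1 + 182) = -4752 + 133*183 = -4752 + 24339 = 19587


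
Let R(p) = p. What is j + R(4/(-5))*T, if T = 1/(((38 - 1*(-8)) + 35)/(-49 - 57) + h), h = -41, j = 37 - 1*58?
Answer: -464411/22135 ≈ -20.981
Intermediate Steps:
j = -21 (j = 37 - 58 = -21)
T = -106/4427 (T = 1/(((38 - 1*(-8)) + 35)/(-49 - 57) - 41) = 1/(((38 + 8) + 35)/(-106) - 41) = 1/((46 + 35)*(-1/106) - 41) = 1/(81*(-1/106) - 41) = 1/(-81/106 - 41) = 1/(-4427/106) = -106/4427 ≈ -0.023944)
j + R(4/(-5))*T = -21 + (4/(-5))*(-106/4427) = -21 + (4*(-⅕))*(-106/4427) = -21 - ⅘*(-106/4427) = -21 + 424/22135 = -464411/22135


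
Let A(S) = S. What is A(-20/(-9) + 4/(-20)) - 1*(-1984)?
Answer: 89371/45 ≈ 1986.0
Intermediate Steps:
A(-20/(-9) + 4/(-20)) - 1*(-1984) = (-20/(-9) + 4/(-20)) - 1*(-1984) = (-20*(-1/9) + 4*(-1/20)) + 1984 = (20/9 - 1/5) + 1984 = 91/45 + 1984 = 89371/45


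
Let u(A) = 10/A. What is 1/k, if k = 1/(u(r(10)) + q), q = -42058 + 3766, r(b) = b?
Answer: -38291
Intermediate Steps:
q = -38292
k = -1/38291 (k = 1/(10/10 - 38292) = 1/(10*(⅒) - 38292) = 1/(1 - 38292) = 1/(-38291) = -1/38291 ≈ -2.6116e-5)
1/k = 1/(-1/38291) = -38291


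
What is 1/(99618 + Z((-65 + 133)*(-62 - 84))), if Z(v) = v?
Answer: 1/89690 ≈ 1.1150e-5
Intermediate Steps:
1/(99618 + Z((-65 + 133)*(-62 - 84))) = 1/(99618 + (-65 + 133)*(-62 - 84)) = 1/(99618 + 68*(-146)) = 1/(99618 - 9928) = 1/89690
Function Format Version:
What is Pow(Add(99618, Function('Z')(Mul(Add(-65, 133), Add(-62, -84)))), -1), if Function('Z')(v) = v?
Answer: Rational(1, 89690) ≈ 1.1150e-5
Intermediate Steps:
Pow(Add(99618, Function('Z')(Mul(Add(-65, 133), Add(-62, -84)))), -1) = Pow(Add(99618, Mul(Add(-65, 133), Add(-62, -84))), -1) = Pow(Add(99618, Mul(68, -146)), -1) = Pow(Add(99618, -9928), -1) = Pow(89690, -1) = Rational(1, 89690)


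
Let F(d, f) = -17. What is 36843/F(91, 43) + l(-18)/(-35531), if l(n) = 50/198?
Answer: -129597795092/59798673 ≈ -2167.2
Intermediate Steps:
l(n) = 25/99 (l(n) = 50*(1/198) = 25/99)
36843/F(91, 43) + l(-18)/(-35531) = 36843/(-17) + (25/99)/(-35531) = 36843*(-1/17) + (25/99)*(-1/35531) = -36843/17 - 25/3517569 = -129597795092/59798673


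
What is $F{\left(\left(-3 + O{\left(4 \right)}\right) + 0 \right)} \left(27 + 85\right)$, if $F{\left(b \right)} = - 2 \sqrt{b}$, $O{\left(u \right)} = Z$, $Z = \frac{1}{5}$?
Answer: $- \frac{224 i \sqrt{70}}{5} \approx - 374.82 i$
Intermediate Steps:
$Z = \frac{1}{5} \approx 0.2$
$O{\left(u \right)} = \frac{1}{5}$
$F{\left(\left(-3 + O{\left(4 \right)}\right) + 0 \right)} \left(27 + 85\right) = - 2 \sqrt{\left(-3 + \frac{1}{5}\right) + 0} \left(27 + 85\right) = - 2 \sqrt{- \frac{14}{5} + 0} \cdot 112 = - 2 \sqrt{- \frac{14}{5}} \cdot 112 = - 2 \frac{i \sqrt{70}}{5} \cdot 112 = - \frac{2 i \sqrt{70}}{5} \cdot 112 = - \frac{224 i \sqrt{70}}{5}$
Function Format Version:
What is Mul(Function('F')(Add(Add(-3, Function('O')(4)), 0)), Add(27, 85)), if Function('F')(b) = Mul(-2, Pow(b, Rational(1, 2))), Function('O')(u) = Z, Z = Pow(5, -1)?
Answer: Mul(Rational(-224, 5), I, Pow(70, Rational(1, 2))) ≈ Mul(-374.82, I)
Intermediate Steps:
Z = Rational(1, 5) ≈ 0.20000
Function('O')(u) = Rational(1, 5)
Mul(Function('F')(Add(Add(-3, Function('O')(4)), 0)), Add(27, 85)) = Mul(Mul(-2, Pow(Add(Add(-3, Rational(1, 5)), 0), Rational(1, 2))), Add(27, 85)) = Mul(Mul(-2, Pow(Add(Rational(-14, 5), 0), Rational(1, 2))), 112) = Mul(Mul(-2, Pow(Rational(-14, 5), Rational(1, 2))), 112) = Mul(Mul(-2, Mul(Rational(1, 5), I, Pow(70, Rational(1, 2)))), 112) = Mul(Mul(Rational(-2, 5), I, Pow(70, Rational(1, 2))), 112) = Mul(Rational(-224, 5), I, Pow(70, Rational(1, 2)))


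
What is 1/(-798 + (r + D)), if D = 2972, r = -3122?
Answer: -1/948 ≈ -0.0010549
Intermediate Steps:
1/(-798 + (r + D)) = 1/(-798 + (-3122 + 2972)) = 1/(-798 - 150) = 1/(-948) = -1/948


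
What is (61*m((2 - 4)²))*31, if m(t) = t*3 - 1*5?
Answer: 13237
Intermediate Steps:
m(t) = -5 + 3*t (m(t) = 3*t - 5 = -5 + 3*t)
(61*m((2 - 4)²))*31 = (61*(-5 + 3*(2 - 4)²))*31 = (61*(-5 + 3*(-2)²))*31 = (61*(-5 + 3*4))*31 = (61*(-5 + 12))*31 = (61*7)*31 = 427*31 = 13237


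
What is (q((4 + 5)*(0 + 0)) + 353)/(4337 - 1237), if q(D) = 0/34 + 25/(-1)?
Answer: 82/775 ≈ 0.10581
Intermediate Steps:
q(D) = -25 (q(D) = 0*(1/34) + 25*(-1) = 0 - 25 = -25)
(q((4 + 5)*(0 + 0)) + 353)/(4337 - 1237) = (-25 + 353)/(4337 - 1237) = 328/3100 = 328*(1/3100) = 82/775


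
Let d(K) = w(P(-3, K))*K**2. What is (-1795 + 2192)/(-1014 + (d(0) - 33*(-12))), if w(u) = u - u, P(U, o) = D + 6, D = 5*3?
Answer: -397/618 ≈ -0.64240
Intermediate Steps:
D = 15
P(U, o) = 21 (P(U, o) = 15 + 6 = 21)
w(u) = 0
d(K) = 0 (d(K) = 0*K**2 = 0)
(-1795 + 2192)/(-1014 + (d(0) - 33*(-12))) = (-1795 + 2192)/(-1014 + (0 - 33*(-12))) = 397/(-1014 + (0 + 396)) = 397/(-1014 + 396) = 397/(-618) = 397*(-1/618) = -397/618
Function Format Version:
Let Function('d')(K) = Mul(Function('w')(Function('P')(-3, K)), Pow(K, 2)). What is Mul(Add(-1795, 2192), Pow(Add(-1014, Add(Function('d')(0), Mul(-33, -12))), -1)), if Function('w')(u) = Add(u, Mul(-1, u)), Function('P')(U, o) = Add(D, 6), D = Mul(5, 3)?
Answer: Rational(-397, 618) ≈ -0.64240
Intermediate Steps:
D = 15
Function('P')(U, o) = 21 (Function('P')(U, o) = Add(15, 6) = 21)
Function('w')(u) = 0
Function('d')(K) = 0 (Function('d')(K) = Mul(0, Pow(K, 2)) = 0)
Mul(Add(-1795, 2192), Pow(Add(-1014, Add(Function('d')(0), Mul(-33, -12))), -1)) = Mul(Add(-1795, 2192), Pow(Add(-1014, Add(0, Mul(-33, -12))), -1)) = Mul(397, Pow(Add(-1014, Add(0, 396)), -1)) = Mul(397, Pow(Add(-1014, 396), -1)) = Mul(397, Pow(-618, -1)) = Mul(397, Rational(-1, 618)) = Rational(-397, 618)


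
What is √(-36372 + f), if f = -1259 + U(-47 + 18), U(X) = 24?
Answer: I*√37607 ≈ 193.93*I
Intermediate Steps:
f = -1235 (f = -1259 + 24 = -1235)
√(-36372 + f) = √(-36372 - 1235) = √(-37607) = I*√37607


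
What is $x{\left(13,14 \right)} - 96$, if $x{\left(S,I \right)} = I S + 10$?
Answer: $96$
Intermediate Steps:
$x{\left(S,I \right)} = 10 + I S$
$x{\left(13,14 \right)} - 96 = \left(10 + 14 \cdot 13\right) - 96 = \left(10 + 182\right) - 96 = 192 - 96 = 96$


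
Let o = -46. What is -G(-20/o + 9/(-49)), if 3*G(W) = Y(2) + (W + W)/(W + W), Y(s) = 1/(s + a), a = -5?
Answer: -2/9 ≈ -0.22222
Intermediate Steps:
Y(s) = 1/(-5 + s) (Y(s) = 1/(s - 5) = 1/(-5 + s))
G(W) = 2/9 (G(W) = (1/(-5 + 2) + (W + W)/(W + W))/3 = (1/(-3) + (2*W)/((2*W)))/3 = (-⅓ + (2*W)*(1/(2*W)))/3 = (-⅓ + 1)/3 = (⅓)*(⅔) = 2/9)
-G(-20/o + 9/(-49)) = -1*2/9 = -2/9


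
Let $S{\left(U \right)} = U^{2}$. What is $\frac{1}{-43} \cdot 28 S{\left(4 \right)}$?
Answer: $- \frac{448}{43} \approx -10.419$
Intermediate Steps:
$\frac{1}{-43} \cdot 28 S{\left(4 \right)} = \frac{1}{-43} \cdot 28 \cdot 4^{2} = \left(- \frac{1}{43}\right) 28 \cdot 16 = \left(- \frac{28}{43}\right) 16 = - \frac{448}{43}$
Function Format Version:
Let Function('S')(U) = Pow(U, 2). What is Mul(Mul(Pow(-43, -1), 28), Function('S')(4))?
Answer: Rational(-448, 43) ≈ -10.419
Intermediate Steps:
Mul(Mul(Pow(-43, -1), 28), Function('S')(4)) = Mul(Mul(Pow(-43, -1), 28), Pow(4, 2)) = Mul(Mul(Rational(-1, 43), 28), 16) = Mul(Rational(-28, 43), 16) = Rational(-448, 43)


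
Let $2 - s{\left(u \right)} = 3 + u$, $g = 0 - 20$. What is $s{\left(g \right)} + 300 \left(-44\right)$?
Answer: $-13181$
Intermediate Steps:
$g = -20$ ($g = 0 - 20 = -20$)
$s{\left(u \right)} = -1 - u$ ($s{\left(u \right)} = 2 - \left(3 + u\right) = -1 - u$)
$s{\left(g \right)} + 300 \left(-44\right) = \left(-1 - -20\right) + 300 \left(-44\right) = \left(-1 + 20\right) - 13200 = 19 - 13200 = -13181$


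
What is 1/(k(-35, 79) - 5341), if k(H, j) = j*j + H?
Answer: 1/865 ≈ 0.0011561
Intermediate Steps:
k(H, j) = H + j² (k(H, j) = j² + H = H + j²)
1/(k(-35, 79) - 5341) = 1/((-35 + 79²) - 5341) = 1/((-35 + 6241) - 5341) = 1/(6206 - 5341) = 1/865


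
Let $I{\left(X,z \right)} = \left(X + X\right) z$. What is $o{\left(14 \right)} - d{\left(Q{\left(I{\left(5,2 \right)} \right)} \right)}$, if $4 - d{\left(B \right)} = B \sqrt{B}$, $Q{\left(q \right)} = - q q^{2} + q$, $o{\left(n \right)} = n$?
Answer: $10 - 15960 i \sqrt{1995} \approx 10.0 - 7.1286 \cdot 10^{5} i$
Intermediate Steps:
$I{\left(X,z \right)} = 2 X z$
$Q{\left(q \right)} = q - q^{3}$ ($Q{\left(q \right)} = - q^{3} + q = q - q^{3}$)
$d{\left(B \right)} = 4 - B^{\frac{3}{2}}$ ($d{\left(B \right)} = 4 - B \sqrt{B} = 4 - B^{\frac{3}{2}}$)
$o{\left(14 \right)} - d{\left(Q{\left(I{\left(5,2 \right)} \right)} \right)} = 14 - \left(4 - \left(2 \cdot 5 \cdot 2 - \left(2 \cdot 5 \cdot 2\right)^{3}\right)^{\frac{3}{2}}\right) = 14 - \left(4 - \left(20 - 20^{3}\right)^{\frac{3}{2}}\right) = 14 - \left(4 - \left(20 - 8000\right)^{\frac{3}{2}}\right) = 14 - \left(4 - \left(-7980\right)^{\frac{3}{2}}\right) = 14 - \left(4 - - 15960 i \sqrt{1995}\right) = 14 - \left(4 + 15960 i \sqrt{1995}\right) = 10 - 15960 i \sqrt{1995}$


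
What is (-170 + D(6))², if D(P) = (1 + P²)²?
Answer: 1437601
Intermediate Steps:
(-170 + D(6))² = (-170 + (1 + 6²)²)² = (-170 + (1 + 36)²)² = (-170 + 37²)² = (-170 + 1369)² = 1199² = 1437601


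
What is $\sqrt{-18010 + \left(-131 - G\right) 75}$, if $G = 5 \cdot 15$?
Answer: $2 i \sqrt{8365} \approx 182.92 i$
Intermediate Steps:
$G = 75$
$\sqrt{-18010 + \left(-131 - G\right) 75} = \sqrt{-18010 + \left(-131 - 75\right) 75} = \sqrt{-18010 - 15450} = \sqrt{-33460} = 2 i \sqrt{8365}$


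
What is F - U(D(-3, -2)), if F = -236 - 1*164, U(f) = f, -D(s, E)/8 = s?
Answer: -424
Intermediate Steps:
D(s, E) = -8*s
F = -400 (F = -236 - 164 = -400)
F - U(D(-3, -2)) = -400 - (-8)*(-3) = -400 - 1*24 = -400 - 24 = -424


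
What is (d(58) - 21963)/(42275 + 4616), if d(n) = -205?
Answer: -22168/46891 ≈ -0.47276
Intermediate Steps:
(d(58) - 21963)/(42275 + 4616) = (-205 - 21963)/(42275 + 4616) = -22168/46891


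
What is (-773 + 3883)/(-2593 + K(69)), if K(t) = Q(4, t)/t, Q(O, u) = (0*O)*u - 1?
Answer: -107295/89459 ≈ -1.1994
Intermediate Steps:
Q(O, u) = -1 (Q(O, u) = 0*u - 1 = 0 - 1 = -1)
K(t) = -1/t
(-773 + 3883)/(-2593 + K(69)) = (-773 + 3883)/(-2593 - 1/69) = 3110/(-2593 - 1*1/69) = 3110/(-2593 - 1/69) = 3110/(-178918/69) = 3110*(-69/178918) = -107295/89459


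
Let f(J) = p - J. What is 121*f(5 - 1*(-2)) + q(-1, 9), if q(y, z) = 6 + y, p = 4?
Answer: -358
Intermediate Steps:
f(J) = 4 - J
121*f(5 - 1*(-2)) + q(-1, 9) = 121*(4 - (5 - 1*(-2))) + (6 - 1) = 121*(4 - (5 + 2)) + 5 = 121*(4 - 1*7) + 5 = 121*(4 - 7) + 5 = 121*(-3) + 5 = -363 + 5 = -358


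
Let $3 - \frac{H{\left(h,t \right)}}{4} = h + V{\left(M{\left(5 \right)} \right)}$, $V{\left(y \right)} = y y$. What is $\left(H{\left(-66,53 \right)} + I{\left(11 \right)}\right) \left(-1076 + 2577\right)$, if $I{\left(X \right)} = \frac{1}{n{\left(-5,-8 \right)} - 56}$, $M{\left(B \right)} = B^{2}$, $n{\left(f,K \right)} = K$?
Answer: $- \frac{213647837}{64} \approx -3.3382 \cdot 10^{6}$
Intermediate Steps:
$I{\left(X \right)} = - \frac{1}{64}$ ($I{\left(X \right)} = \frac{1}{-8 - 56} = \frac{1}{-64} = - \frac{1}{64}$)
$V{\left(y \right)} = y^{2}$
$H{\left(h,t \right)} = -2488 - 4 h$ ($H{\left(h,t \right)} = 12 - 4 \left(h + \left(5^{2}\right)^{2}\right) = 12 - 4 \left(h + 25^{2}\right) = 12 - 4 \left(h + 625\right) = 12 - 4 \left(625 + h\right) = 12 - \left(2500 + 4 h\right) = -2488 - 4 h$)
$\left(H{\left(-66,53 \right)} + I{\left(11 \right)}\right) \left(-1076 + 2577\right) = \left(\left(-2488 - -264\right) - \frac{1}{64}\right) \left(-1076 + 2577\right) = \left(\left(-2488 + 264\right) - \frac{1}{64}\right) 1501 = \left(-2224 - \frac{1}{64}\right) 1501 = \left(- \frac{142337}{64}\right) 1501 = - \frac{213647837}{64}$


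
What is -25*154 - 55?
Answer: -3905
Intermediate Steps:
-25*154 - 55 = -3850 - 55 = -3905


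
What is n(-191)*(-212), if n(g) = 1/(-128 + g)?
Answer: 212/319 ≈ 0.66458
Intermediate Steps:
n(-191)*(-212) = -212/(-128 - 191) = -212/(-319) = -1/319*(-212) = 212/319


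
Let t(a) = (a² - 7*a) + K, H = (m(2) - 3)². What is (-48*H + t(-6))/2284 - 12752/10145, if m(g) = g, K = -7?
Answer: -28892233/23171180 ≈ -1.2469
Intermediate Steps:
H = 1 (H = (2 - 3)² = (-1)² = 1)
t(a) = -7 + a² - 7*a (t(a) = (a² - 7*a) - 7 = -7 + a² - 7*a)
(-48*H + t(-6))/2284 - 12752/10145 = (-48*1 + (-7 + (-6)² - 7*(-6)))/2284 - 12752/10145 = (-48 + (-7 + 36 + 42))*(1/2284) - 12752*1/10145 = (-48 + 71)*(1/2284) - 12752/10145 = 23*(1/2284) - 12752/10145 = 23/2284 - 12752/10145 = -28892233/23171180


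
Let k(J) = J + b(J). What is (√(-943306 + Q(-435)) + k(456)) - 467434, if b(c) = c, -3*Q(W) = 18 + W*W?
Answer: -466522 + I*√1006387 ≈ -4.6652e+5 + 1003.2*I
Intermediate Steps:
Q(W) = -6 - W²/3 (Q(W) = -(18 + W*W)/3 = -(18 + W²)/3 = -6 - W²/3)
k(J) = 2*J (k(J) = J + J = 2*J)
(√(-943306 + Q(-435)) + k(456)) - 467434 = (√(-943306 + (-6 - ⅓*(-435)²)) + 2*456) - 467434 = (√(-943306 + (-6 - ⅓*189225)) + 912) - 467434 = (√(-943306 + (-6 - 63075)) + 912) - 467434 = (√(-943306 - 63081) + 912) - 467434 = (√(-1006387) + 912) - 467434 = (I*√1006387 + 912) - 467434 = (912 + I*√1006387) - 467434 = -466522 + I*√1006387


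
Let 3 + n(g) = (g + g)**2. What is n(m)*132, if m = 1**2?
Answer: 132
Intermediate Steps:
m = 1
n(g) = -3 + 4*g**2 (n(g) = -3 + (g + g)**2 = -3 + (2*g)**2 = -3 + 4*g**2)
n(m)*132 = (-3 + 4*1**2)*132 = (-3 + 4*1)*132 = (-3 + 4)*132 = 1*132 = 132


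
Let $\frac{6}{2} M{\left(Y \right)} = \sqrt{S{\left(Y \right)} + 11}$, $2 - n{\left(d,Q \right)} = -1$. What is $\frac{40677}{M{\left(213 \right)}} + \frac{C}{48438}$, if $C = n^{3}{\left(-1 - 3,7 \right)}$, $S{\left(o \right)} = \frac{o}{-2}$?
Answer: $\frac{1}{1794} - \frac{122031 i \sqrt{382}}{191} \approx 0.00055741 - 12487.0 i$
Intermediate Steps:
$S{\left(o \right)} = - \frac{o}{2}$ ($S{\left(o \right)} = o \left(- \frac{1}{2}\right) = - \frac{o}{2}$)
$n{\left(d,Q \right)} = 3$ ($n{\left(d,Q \right)} = 2 - -1 = 2 + 1 = 3$)
$M{\left(Y \right)} = \frac{\sqrt{11 - \frac{Y}{2}}}{3}$ ($M{\left(Y \right)} = \frac{\sqrt{- \frac{Y}{2} + 11}}{3} = \frac{\sqrt{11 - \frac{Y}{2}}}{3}$)
$C = 27$ ($C = 3^{3} = 27$)
$\frac{40677}{M{\left(213 \right)}} + \frac{C}{48438} = \frac{40677}{\frac{1}{6} \sqrt{44 - 426}} + \frac{27}{48438} = \frac{40677}{\frac{1}{6} \sqrt{44 - 426}} + 27 \cdot \frac{1}{48438} = \frac{40677}{\frac{1}{6} \sqrt{-382}} + \frac{1}{1794} = \frac{40677}{\frac{1}{6} i \sqrt{382}} + \frac{1}{1794} = 40677 \left(- \frac{3 i \sqrt{382}}{191}\right) + \frac{1}{1794} = - \frac{122031 i \sqrt{382}}{191} + \frac{1}{1794} = \frac{1}{1794} - \frac{122031 i \sqrt{382}}{191}$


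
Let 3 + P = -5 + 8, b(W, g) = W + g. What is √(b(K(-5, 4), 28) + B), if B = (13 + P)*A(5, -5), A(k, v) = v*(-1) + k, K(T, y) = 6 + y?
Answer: 2*√42 ≈ 12.961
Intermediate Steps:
A(k, v) = k - v (A(k, v) = -v + k = k - v)
P = 0 (P = -3 + (-5 + 8) = -3 + 3 = 0)
B = 130 (B = (13 + 0)*(5 - 1*(-5)) = 13*(5 + 5) = 13*10 = 130)
√(b(K(-5, 4), 28) + B) = √(((6 + 4) + 28) + 130) = √((10 + 28) + 130) = √(38 + 130) = √168 = 2*√42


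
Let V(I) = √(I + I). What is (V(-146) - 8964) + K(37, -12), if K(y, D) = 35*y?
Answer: -7669 + 2*I*√73 ≈ -7669.0 + 17.088*I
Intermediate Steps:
V(I) = √2*√I (V(I) = √(2*I) = √2*√I)
(V(-146) - 8964) + K(37, -12) = (√2*√(-146) - 8964) + 35*37 = (√2*(I*√146) - 8964) + 1295 = (2*I*√73 - 8964) + 1295 = (-8964 + 2*I*√73) + 1295 = -7669 + 2*I*√73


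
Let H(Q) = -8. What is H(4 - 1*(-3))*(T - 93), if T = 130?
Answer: -296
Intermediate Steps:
H(4 - 1*(-3))*(T - 93) = -8*(130 - 93) = -8*37 = -296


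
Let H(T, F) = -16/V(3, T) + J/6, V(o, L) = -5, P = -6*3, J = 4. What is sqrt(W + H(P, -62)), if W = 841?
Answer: sqrt(190095)/15 ≈ 29.067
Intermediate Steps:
P = -18
H(T, F) = 58/15 (H(T, F) = -16/(-5) + 4/6 = -16*(-1/5) + 4*(1/6) = 16/5 + 2/3 = 58/15)
sqrt(W + H(P, -62)) = sqrt(841 + 58/15) = sqrt(12673/15) = sqrt(190095)/15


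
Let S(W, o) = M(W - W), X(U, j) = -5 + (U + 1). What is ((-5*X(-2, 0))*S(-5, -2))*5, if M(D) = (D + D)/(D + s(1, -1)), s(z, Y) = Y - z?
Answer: 0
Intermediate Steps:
M(D) = 2*D/(-2 + D) (M(D) = (D + D)/(D + (-1 - 1*1)) = (2*D)/(D + (-1 - 1)) = (2*D)/(D - 2) = (2*D)/(-2 + D) = 2*D/(-2 + D))
X(U, j) = -4 + U (X(U, j) = -5 + (1 + U) = -4 + U)
S(W, o) = 0 (S(W, o) = 2*(W - W)/(-2 + (W - W)) = 2*0/(-2 + 0) = 2*0/(-2) = 2*0*(-½) = 0)
((-5*X(-2, 0))*S(-5, -2))*5 = (-5*(-4 - 2)*0)*5 = (-5*(-6)*0)*5 = (30*0)*5 = 0*5 = 0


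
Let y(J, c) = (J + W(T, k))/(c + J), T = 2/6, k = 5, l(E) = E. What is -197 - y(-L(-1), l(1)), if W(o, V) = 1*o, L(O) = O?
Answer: -593/3 ≈ -197.67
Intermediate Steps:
T = ⅓ (T = 2*(⅙) = ⅓ ≈ 0.33333)
W(o, V) = o
y(J, c) = (⅓ + J)/(J + c) (y(J, c) = (J + ⅓)/(c + J) = (⅓ + J)/(J + c))
-197 - y(-L(-1), l(1)) = -197 - (⅓ - 1*(-1))/(-1*(-1) + 1) = -197 - (⅓ + 1)/(1 + 1) = -197 - 4/(2*3) = -197 - 1*⅔ = -197 - ⅔ = -593/3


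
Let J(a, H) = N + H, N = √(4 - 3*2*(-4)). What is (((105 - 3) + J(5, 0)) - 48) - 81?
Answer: -27 + 2*√7 ≈ -21.708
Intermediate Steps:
N = 2*√7 (N = √(4 - 6*(-4)) = √(4 + 24) = √28 = 2*√7 ≈ 5.2915)
J(a, H) = H + 2*√7 (J(a, H) = 2*√7 + H = H + 2*√7)
(((105 - 3) + J(5, 0)) - 48) - 81 = (((105 - 3) + (0 + 2*√7)) - 48) - 81 = ((102 + 2*√7) - 48) - 81 = (54 + 2*√7) - 81 = -27 + 2*√7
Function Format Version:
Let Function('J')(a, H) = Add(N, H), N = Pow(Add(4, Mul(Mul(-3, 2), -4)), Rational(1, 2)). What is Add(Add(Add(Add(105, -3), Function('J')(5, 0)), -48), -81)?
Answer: Add(-27, Mul(2, Pow(7, Rational(1, 2)))) ≈ -21.708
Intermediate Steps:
N = Mul(2, Pow(7, Rational(1, 2))) (N = Pow(Add(4, Mul(-6, -4)), Rational(1, 2)) = Pow(Add(4, 24), Rational(1, 2)) = Pow(28, Rational(1, 2)) = Mul(2, Pow(7, Rational(1, 2))) ≈ 5.2915)
Function('J')(a, H) = Add(H, Mul(2, Pow(7, Rational(1, 2)))) (Function('J')(a, H) = Add(Mul(2, Pow(7, Rational(1, 2))), H) = Add(H, Mul(2, Pow(7, Rational(1, 2)))))
Add(Add(Add(Add(105, -3), Function('J')(5, 0)), -48), -81) = Add(Add(Add(Add(105, -3), Add(0, Mul(2, Pow(7, Rational(1, 2))))), -48), -81) = Add(Add(Add(102, Mul(2, Pow(7, Rational(1, 2)))), -48), -81) = Add(Add(54, Mul(2, Pow(7, Rational(1, 2)))), -81) = Add(-27, Mul(2, Pow(7, Rational(1, 2))))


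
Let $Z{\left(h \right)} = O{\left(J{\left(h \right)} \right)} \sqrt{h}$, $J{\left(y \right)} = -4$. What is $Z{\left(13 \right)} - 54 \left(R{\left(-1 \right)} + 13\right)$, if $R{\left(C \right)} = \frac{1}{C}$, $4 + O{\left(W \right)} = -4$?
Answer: $-648 - 8 \sqrt{13} \approx -676.84$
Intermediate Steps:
$O{\left(W \right)} = -8$ ($O{\left(W \right)} = -4 - 4 = -8$)
$Z{\left(h \right)} = - 8 \sqrt{h}$
$Z{\left(13 \right)} - 54 \left(R{\left(-1 \right)} + 13\right) = - 8 \sqrt{13} - 54 \left(\frac{1}{-1} + 13\right) = - 8 \sqrt{13} - 54 \left(-1 + 13\right) = - 8 \sqrt{13} - 648 = -648 - 8 \sqrt{13}$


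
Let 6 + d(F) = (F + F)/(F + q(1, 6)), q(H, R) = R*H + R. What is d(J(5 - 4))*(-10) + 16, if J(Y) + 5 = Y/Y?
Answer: 86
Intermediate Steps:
J(Y) = -4 (J(Y) = -5 + Y/Y = -5 + 1 = -4)
q(H, R) = R + H*R (q(H, R) = H*R + R = R + H*R)
d(F) = -6 + 2*F/(12 + F) (d(F) = -6 + (F + F)/(F + 6*(1 + 1)) = -6 + (2*F)/(F + 6*2) = -6 + (2*F)/(F + 12) = -6 + (2*F)/(12 + F) = -6 + 2*F/(12 + F))
d(J(5 - 4))*(-10) + 16 = (4*(-18 - 1*(-4))/(12 - 4))*(-10) + 16 = (4*(-18 + 4)/8)*(-10) + 16 = (4*(⅛)*(-14))*(-10) + 16 = -7*(-10) + 16 = 70 + 16 = 86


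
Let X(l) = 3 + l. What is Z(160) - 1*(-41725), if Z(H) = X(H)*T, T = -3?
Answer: 41236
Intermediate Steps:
Z(H) = -9 - 3*H (Z(H) = (3 + H)*(-3) = -9 - 3*H)
Z(160) - 1*(-41725) = (-9 - 3*160) - 1*(-41725) = (-9 - 480) + 41725 = -489 + 41725 = 41236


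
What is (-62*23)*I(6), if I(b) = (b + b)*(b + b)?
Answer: -205344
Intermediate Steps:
I(b) = 4*b² (I(b) = (2*b)*(2*b) = 4*b²)
(-62*23)*I(6) = (-62*23)*(4*6²) = -5704*36 = -1426*144 = -205344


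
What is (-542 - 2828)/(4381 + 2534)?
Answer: -674/1383 ≈ -0.48735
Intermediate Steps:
(-542 - 2828)/(4381 + 2534) = -3370/6915 = -3370*1/6915 = -674/1383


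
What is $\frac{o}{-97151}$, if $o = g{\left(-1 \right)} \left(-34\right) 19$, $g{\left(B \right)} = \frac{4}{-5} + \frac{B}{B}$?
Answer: $\frac{646}{485755} \approx 0.0013299$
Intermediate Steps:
$g{\left(B \right)} = \frac{1}{5}$ ($g{\left(B \right)} = 4 \left(- \frac{1}{5}\right) + 1 = - \frac{4}{5} + 1 = \frac{1}{5}$)
$o = - \frac{646}{5}$ ($o = \frac{1}{5} \left(-34\right) 19 = \left(- \frac{34}{5}\right) 19 = - \frac{646}{5} \approx -129.2$)
$\frac{o}{-97151} = - \frac{646}{5 \left(-97151\right)} = \left(- \frac{646}{5}\right) \left(- \frac{1}{97151}\right) = \frac{646}{485755}$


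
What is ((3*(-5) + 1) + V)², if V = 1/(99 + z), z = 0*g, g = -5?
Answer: 1918225/9801 ≈ 195.72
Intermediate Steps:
z = 0 (z = 0*(-5) = 0)
V = 1/99 (V = 1/(99 + 0) = 1/99 ≈ 0.010101)
((3*(-5) + 1) + V)² = ((3*(-5) + 1) + 1/99)² = ((-15 + 1) + 1/99)² = (-14 + 1/99)² = (-1385/99)² = 1918225/9801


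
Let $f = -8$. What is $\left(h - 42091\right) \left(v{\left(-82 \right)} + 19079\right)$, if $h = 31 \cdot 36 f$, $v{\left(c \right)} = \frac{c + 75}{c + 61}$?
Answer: $- \frac{2920225522}{3} \approx -9.7341 \cdot 10^{8}$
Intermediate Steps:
$v{\left(c \right)} = \frac{75 + c}{61 + c}$
$h = -8928$ ($h = 31 \cdot 36 \left(-8\right) = 1116 \left(-8\right) = -8928$)
$\left(h - 42091\right) \left(v{\left(-82 \right)} + 19079\right) = \left(-8928 - 42091\right) \left(\frac{75 - 82}{61 - 82} + 19079\right) = - 51019 \left(\frac{1}{-21} \left(-7\right) + 19079\right) = - 51019 \left(\left(- \frac{1}{21}\right) \left(-7\right) + 19079\right) = - 51019 \left(\frac{1}{3} + 19079\right) = \left(-51019\right) \frac{57238}{3} = - \frac{2920225522}{3}$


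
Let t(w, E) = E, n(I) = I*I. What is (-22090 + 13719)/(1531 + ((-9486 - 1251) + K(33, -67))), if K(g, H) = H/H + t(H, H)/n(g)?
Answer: 9116019/10024312 ≈ 0.90939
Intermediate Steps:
n(I) = I**2
K(g, H) = 1 + H/g**2 (K(g, H) = H/H + H/(g**2) = 1 + H/g**2)
(-22090 + 13719)/(1531 + ((-9486 - 1251) + K(33, -67))) = (-22090 + 13719)/(1531 + ((-9486 - 1251) + (1 - 67/33**2))) = -8371/(1531 + (-10737 + (1 - 67*1/1089))) = -8371/(1531 + (-10737 + (1 - 67/1089))) = -8371/(1531 + (-10737 + 1022/1089)) = -8371/(1531 - 11691571/1089) = -8371/(-10024312/1089) = -8371*(-1089/10024312) = 9116019/10024312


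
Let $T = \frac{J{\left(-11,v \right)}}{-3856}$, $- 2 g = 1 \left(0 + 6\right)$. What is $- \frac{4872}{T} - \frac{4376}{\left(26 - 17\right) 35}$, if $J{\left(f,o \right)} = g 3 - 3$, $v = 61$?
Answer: $- \frac{493148216}{315} \approx -1.5656 \cdot 10^{6}$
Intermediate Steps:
$g = -3$ ($g = - \frac{1 \left(0 + 6\right)}{2} = - \frac{1 \cdot 6}{2} = \left(- \frac{1}{2}\right) 6 = -3$)
$J{\left(f,o \right)} = -12$ ($J{\left(f,o \right)} = \left(-3\right) 3 - 3 = -9 - 3 = -12$)
$T = \frac{3}{964}$ ($T = - \frac{12}{-3856} = \left(-12\right) \left(- \frac{1}{3856}\right) = \frac{3}{964} \approx 0.003112$)
$- \frac{4872}{T} - \frac{4376}{\left(26 - 17\right) 35} = - \frac{4872}{\frac{3}{964}} - \frac{4376}{\left(26 - 17\right) 35} = \left(-4872\right) \frac{964}{3} - \frac{4376}{9 \cdot 35} = -1565536 - \frac{4376}{315} = - \frac{493148216}{315}$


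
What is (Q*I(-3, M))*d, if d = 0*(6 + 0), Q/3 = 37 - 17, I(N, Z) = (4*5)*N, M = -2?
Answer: 0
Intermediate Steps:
I(N, Z) = 20*N
Q = 60 (Q = 3*(37 - 17) = 3*20 = 60)
d = 0 (d = 0*6 = 0)
(Q*I(-3, M))*d = (60*(20*(-3)))*0 = (60*(-60))*0 = -3600*0 = 0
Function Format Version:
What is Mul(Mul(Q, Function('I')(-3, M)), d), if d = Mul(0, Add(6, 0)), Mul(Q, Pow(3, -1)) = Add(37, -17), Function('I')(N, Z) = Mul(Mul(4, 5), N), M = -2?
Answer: 0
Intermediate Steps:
Function('I')(N, Z) = Mul(20, N)
Q = 60 (Q = Mul(3, Add(37, -17)) = Mul(3, 20) = 60)
d = 0 (d = Mul(0, 6) = 0)
Mul(Mul(Q, Function('I')(-3, M)), d) = Mul(Mul(60, Mul(20, -3)), 0) = Mul(Mul(60, -60), 0) = Mul(-3600, 0) = 0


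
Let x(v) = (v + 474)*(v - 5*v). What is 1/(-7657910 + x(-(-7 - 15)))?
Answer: -1/7701558 ≈ -1.2984e-7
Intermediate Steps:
x(v) = -4*v*(474 + v) (x(v) = (474 + v)*(-4*v) = -4*v*(474 + v))
1/(-7657910 + x(-(-7 - 15))) = 1/(-7657910 - 4*(-(-7 - 15))*(474 - (-7 - 15))) = 1/(-7657910 - 4*(-1*(-22))*(474 - 1*(-22))) = 1/(-7657910 - 4*22*(474 + 22)) = 1/(-7657910 - 4*22*496) = 1/(-7657910 - 43648) = 1/(-7701558) = -1/7701558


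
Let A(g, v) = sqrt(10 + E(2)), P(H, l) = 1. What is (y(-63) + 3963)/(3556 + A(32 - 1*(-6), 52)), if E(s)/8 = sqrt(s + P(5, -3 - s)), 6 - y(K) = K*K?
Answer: 0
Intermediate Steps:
y(K) = 6 - K**2 (y(K) = 6 - K*K = 6 - K**2)
E(s) = 8*sqrt(1 + s) (E(s) = 8*sqrt(s + 1) = 8*sqrt(1 + s))
A(g, v) = sqrt(10 + 8*sqrt(3)) (A(g, v) = sqrt(10 + 8*sqrt(1 + 2)) = sqrt(10 + 8*sqrt(3)))
(y(-63) + 3963)/(3556 + A(32 - 1*(-6), 52)) = ((6 - 1*(-63)**2) + 3963)/(3556 + sqrt(10 + 8*sqrt(3))) = ((6 - 1*3969) + 3963)/(3556 + sqrt(10 + 8*sqrt(3))) = ((6 - 3969) + 3963)/(3556 + sqrt(10 + 8*sqrt(3))) = (-3963 + 3963)/(3556 + sqrt(10 + 8*sqrt(3))) = 0/(3556 + sqrt(10 + 8*sqrt(3))) = 0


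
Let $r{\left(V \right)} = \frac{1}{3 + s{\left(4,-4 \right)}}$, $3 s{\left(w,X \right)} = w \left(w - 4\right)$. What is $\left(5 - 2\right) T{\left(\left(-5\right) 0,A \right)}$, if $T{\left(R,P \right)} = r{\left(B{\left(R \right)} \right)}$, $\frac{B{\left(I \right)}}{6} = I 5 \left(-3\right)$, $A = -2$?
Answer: $1$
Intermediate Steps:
$B{\left(I \right)} = - 90 I$ ($B{\left(I \right)} = 6 I 5 \left(-3\right) = 6 \cdot 5 I \left(-3\right) = 6 \left(- 15 I\right) = - 90 I$)
$s{\left(w,X \right)} = \frac{w \left(-4 + w\right)}{3}$ ($s{\left(w,X \right)} = \frac{w \left(w - 4\right)}{3} = \frac{w \left(-4 + w\right)}{3}$)
$r{\left(V \right)} = \frac{1}{3}$ ($r{\left(V \right)} = \frac{1}{3 + \frac{1}{3} \cdot 4 \left(-4 + 4\right)} = \frac{1}{3 + \frac{1}{3} \cdot 4 \cdot 0} = \frac{1}{3 + 0} = \frac{1}{3}$)
$T{\left(R,P \right)} = \frac{1}{3}$
$\left(5 - 2\right) T{\left(\left(-5\right) 0,A \right)} = \left(5 - 2\right) \frac{1}{3} = 3 \cdot \frac{1}{3} = 1$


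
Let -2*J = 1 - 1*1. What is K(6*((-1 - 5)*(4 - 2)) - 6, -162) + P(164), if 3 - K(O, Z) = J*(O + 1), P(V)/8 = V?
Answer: 1315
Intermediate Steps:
J = 0 (J = -(1 - 1*1)/2 = -(1 - 1)/2 = -½*0 = 0)
P(V) = 8*V
K(O, Z) = 3 (K(O, Z) = 3 - 0*(O + 1) = 3 - 0*(1 + O) = 3 - 1*0 = 3 + 0 = 3)
K(6*((-1 - 5)*(4 - 2)) - 6, -162) + P(164) = 3 + 8*164 = 3 + 1312 = 1315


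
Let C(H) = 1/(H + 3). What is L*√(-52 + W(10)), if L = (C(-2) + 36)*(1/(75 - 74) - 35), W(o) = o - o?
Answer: -2516*I*√13 ≈ -9071.6*I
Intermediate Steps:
W(o) = 0
C(H) = 1/(3 + H)
L = -1258 (L = (1/(3 - 2) + 36)*(1/(75 - 74) - 35) = (1/1 + 36)*(1/1 - 35) = (1 + 36)*(1 - 35) = 37*(-34) = -1258)
L*√(-52 + W(10)) = -1258*√(-52 + 0) = -2516*I*√13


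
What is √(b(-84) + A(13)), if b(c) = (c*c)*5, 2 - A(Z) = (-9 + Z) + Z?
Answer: √35265 ≈ 187.79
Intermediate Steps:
A(Z) = 11 - 2*Z (A(Z) = 2 - ((-9 + Z) + Z) = 2 - (-9 + 2*Z) = 2 + (9 - 2*Z) = 11 - 2*Z)
b(c) = 5*c² (b(c) = c²*5 = 5*c²)
√(b(-84) + A(13)) = √(5*(-84)² + (11 - 2*13)) = √(5*7056 + (11 - 26)) = √(35280 - 15) = √35265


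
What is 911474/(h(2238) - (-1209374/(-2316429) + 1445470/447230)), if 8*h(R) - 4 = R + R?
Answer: 94426568234212158/57625766637455 ≈ 1638.6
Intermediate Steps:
h(R) = 1/2 + R/4 (h(R) = 1/2 + (R + R)/8 = 1/2 + (2*R)/8 = 1/2 + R/4)
911474/(h(2238) - (-1209374/(-2316429) + 1445470/447230)) = 911474/((1/2 + (1/4)*2238) - (-1209374/(-2316429) + 1445470/447230)) = 911474/((1/2 + 1119/2) - (-1209374*(-1/2316429) + 1445470*(1/447230))) = 911474/(560 - (1209374/2316429 + 144547/44723)) = 911474/(560 - 1*388919696065/103597654167) = 911474/(560 - 388919696065/103597654167) = 911474/(57625766637455/103597654167) = 911474*(103597654167/57625766637455) = 94426568234212158/57625766637455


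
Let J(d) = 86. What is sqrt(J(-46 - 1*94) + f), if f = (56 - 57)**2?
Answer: sqrt(87) ≈ 9.3274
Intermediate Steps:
f = 1 (f = (-1)**2 = 1)
sqrt(J(-46 - 1*94) + f) = sqrt(86 + 1) = sqrt(87)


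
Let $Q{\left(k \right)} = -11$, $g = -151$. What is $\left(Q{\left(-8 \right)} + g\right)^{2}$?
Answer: $26244$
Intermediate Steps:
$\left(Q{\left(-8 \right)} + g\right)^{2} = \left(-11 - 151\right)^{2} = \left(-162\right)^{2} = 26244$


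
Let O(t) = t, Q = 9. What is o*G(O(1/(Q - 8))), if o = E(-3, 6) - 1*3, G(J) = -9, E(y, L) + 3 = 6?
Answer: 0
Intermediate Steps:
E(y, L) = 3 (E(y, L) = -3 + 6 = 3)
o = 0 (o = 3 - 1*3 = 3 - 3 = 0)
o*G(O(1/(Q - 8))) = 0*(-9) = 0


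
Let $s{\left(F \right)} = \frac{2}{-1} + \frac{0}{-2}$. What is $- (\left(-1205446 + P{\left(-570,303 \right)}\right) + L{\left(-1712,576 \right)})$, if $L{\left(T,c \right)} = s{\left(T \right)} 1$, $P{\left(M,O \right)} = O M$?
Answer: $1378158$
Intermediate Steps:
$P{\left(M,O \right)} = M O$
$s{\left(F \right)} = -2$ ($s{\left(F \right)} = 2 \left(-1\right) + 0 \left(- \frac{1}{2}\right) = -2 + 0 = -2$)
$L{\left(T,c \right)} = -2$ ($L{\left(T,c \right)} = \left(-2\right) 1 = -2$)
$- (\left(-1205446 + P{\left(-570,303 \right)}\right) + L{\left(-1712,576 \right)}) = - (\left(-1205446 - 172710\right) - 2) = - (-1378156 - 2) = \left(-1\right) \left(-1378158\right) = 1378158$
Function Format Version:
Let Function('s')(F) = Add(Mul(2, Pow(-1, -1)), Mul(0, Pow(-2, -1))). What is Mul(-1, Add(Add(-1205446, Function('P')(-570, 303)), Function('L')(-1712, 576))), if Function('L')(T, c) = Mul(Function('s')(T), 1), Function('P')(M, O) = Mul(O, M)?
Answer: 1378158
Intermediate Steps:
Function('P')(M, O) = Mul(M, O)
Function('s')(F) = -2 (Function('s')(F) = Add(Mul(2, -1), Mul(0, Rational(-1, 2))) = Add(-2, 0) = -2)
Function('L')(T, c) = -2 (Function('L')(T, c) = Mul(-2, 1) = -2)
Mul(-1, Add(Add(-1205446, Function('P')(-570, 303)), Function('L')(-1712, 576))) = Mul(-1, Add(Add(-1205446, Mul(-570, 303)), -2)) = Mul(-1, Add(Add(-1205446, -172710), -2)) = Mul(-1, Add(-1378156, -2)) = Mul(-1, -1378158) = 1378158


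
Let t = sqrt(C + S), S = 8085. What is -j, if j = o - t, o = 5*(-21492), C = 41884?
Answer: 107460 + sqrt(49969) ≈ 1.0768e+5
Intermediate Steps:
o = -107460
t = sqrt(49969) (t = sqrt(41884 + 8085) = sqrt(49969) ≈ 223.54)
j = -107460 - sqrt(49969) ≈ -1.0768e+5
-j = -(-107460 - sqrt(49969)) = 107460 + sqrt(49969)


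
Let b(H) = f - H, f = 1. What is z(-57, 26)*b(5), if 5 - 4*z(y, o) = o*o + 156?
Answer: 827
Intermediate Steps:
z(y, o) = -151/4 - o²/4 (z(y, o) = 5/4 - (o*o + 156)/4 = 5/4 - (o² + 156)/4 = 5/4 - (156 + o²)/4 = 5/4 + (-39 - o²/4) = -151/4 - o²/4)
b(H) = 1 - H
z(-57, 26)*b(5) = (-151/4 - ¼*26²)*(1 - 1*5) = (-151/4 - ¼*676)*(1 - 5) = (-151/4 - 169)*(-4) = -827/4*(-4) = 827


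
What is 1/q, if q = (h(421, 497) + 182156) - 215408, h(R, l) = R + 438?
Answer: -1/32393 ≈ -3.0871e-5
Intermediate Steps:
h(R, l) = 438 + R
q = -32393 (q = ((438 + 421) + 182156) - 215408 = (859 + 182156) - 215408 = 183015 - 215408 = -32393)
1/q = 1/(-32393) = -1/32393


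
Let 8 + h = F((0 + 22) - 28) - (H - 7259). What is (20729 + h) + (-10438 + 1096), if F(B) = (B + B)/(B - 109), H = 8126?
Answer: 1208892/115 ≈ 10512.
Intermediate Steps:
F(B) = 2*B/(-109 + B) (F(B) = (2*B)/(-109 + B) = 2*B/(-109 + B))
h = -100613/115 (h = -8 + (2*((0 + 22) - 28)/(-109 + ((0 + 22) - 28)) - (8126 - 7259)) = -8 + (2*(22 - 28)/(-109 + (22 - 28)) - 1*867) = -8 + (2*(-6)/(-109 - 6) - 867) = -8 + (2*(-6)/(-115) - 867) = -8 + (2*(-6)*(-1/115) - 867) = -8 + (12/115 - 867) = -8 - 99693/115 = -100613/115 ≈ -874.90)
(20729 + h) + (-10438 + 1096) = (20729 - 100613/115) + (-10438 + 1096) = 2283222/115 - 9342 = 1208892/115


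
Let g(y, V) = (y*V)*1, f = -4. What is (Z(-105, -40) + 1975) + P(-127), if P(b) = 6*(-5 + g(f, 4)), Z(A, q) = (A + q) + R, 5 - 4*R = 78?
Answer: 6743/4 ≈ 1685.8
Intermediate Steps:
R = -73/4 (R = 5/4 - ¼*78 = 5/4 - 39/2 = -73/4 ≈ -18.250)
g(y, V) = V*y (g(y, V) = (V*y)*1 = V*y)
Z(A, q) = -73/4 + A + q (Z(A, q) = (A + q) - 73/4 = -73/4 + A + q)
P(b) = -126 (P(b) = 6*(-5 + 4*(-4)) = 6*(-5 - 16) = 6*(-21) = -126)
(Z(-105, -40) + 1975) + P(-127) = ((-73/4 - 105 - 40) + 1975) - 126 = (-653/4 + 1975) - 126 = 7247/4 - 126 = 6743/4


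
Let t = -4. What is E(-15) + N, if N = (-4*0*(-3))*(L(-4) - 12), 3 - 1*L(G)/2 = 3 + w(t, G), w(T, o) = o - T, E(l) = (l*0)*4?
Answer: 0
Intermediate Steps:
E(l) = 0 (E(l) = 0*4 = 0)
L(G) = -8 - 2*G (L(G) = 6 - 2*(3 + (G - 1*(-4))) = 6 - 2*(3 + (G + 4)) = 6 - 2*(3 + (4 + G)) = 6 - 2*(7 + G) = 6 + (-14 - 2*G) = -8 - 2*G)
N = 0 (N = (-4*0*(-3))*((-8 - 2*(-4)) - 12) = (0*(-3))*((-8 + 8) - 12) = 0*(0 - 12) = 0*(-12) = 0)
E(-15) + N = 0 + 0 = 0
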